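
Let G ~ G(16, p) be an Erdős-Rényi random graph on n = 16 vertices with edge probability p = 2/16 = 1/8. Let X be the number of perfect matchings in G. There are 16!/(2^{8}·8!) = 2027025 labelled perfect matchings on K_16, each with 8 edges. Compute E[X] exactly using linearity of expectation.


K_16 has 16!/(2^{8}·8!) = 2027025 labelled perfect matchings.
For each such perfect matching H, let X_H = 1 if all 8 edges of H are present in G. Then P[X_H = 1] = p^{8} = (1/8)^{8} = 1/16777216.
Summing the indicators: E[X] = Σ_H E[X_H] = 2027025 · p^{8} = 2027025 · 1/16777216 = 2027025/16777216.
Numerically: E[X] ≈ 0.12082.

E[X] = 2027025 · (1/8)^{8} = 2027025/16777216 ≈ 0.12082.


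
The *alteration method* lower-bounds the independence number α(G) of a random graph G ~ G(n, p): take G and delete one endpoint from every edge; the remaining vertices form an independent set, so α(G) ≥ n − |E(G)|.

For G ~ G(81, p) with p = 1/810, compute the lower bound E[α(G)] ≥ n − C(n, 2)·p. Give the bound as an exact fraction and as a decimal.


E[|E(G)|] = C(81, 2)·p = 3240 · (1/810) = 4.
E[α(G)] ≥ n − E[|E(G)|] = 81 − 4 = 77.
Numerically: ≈ 77.0000.
(This is only a lower bound; the true E[α(G)] may be larger.)

E[α(G)] ≥ 77 ≈ 77.0000.


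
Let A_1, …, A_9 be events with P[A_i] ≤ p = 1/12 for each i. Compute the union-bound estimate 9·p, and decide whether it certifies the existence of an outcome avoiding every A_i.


Union bound: P[∪_{i=1}^{9} A_i] ≤ Σ_i P[A_i] ≤ 9·p = 9·(1/12) = 3/4.
Numerically: 3/4 ≈ 0.7500.
Is 3/4 < 1? YES.
Since P[∪ A_i] ≤ 3/4 < 1, the complement has P[∩ A_i^c] ≥ 1 − 3/4 = 1/4 > 0, so some outcome avoids every A_i.

9·p = 3/4 ≈ 0.7500; existence CERTIFIED by the union bound.


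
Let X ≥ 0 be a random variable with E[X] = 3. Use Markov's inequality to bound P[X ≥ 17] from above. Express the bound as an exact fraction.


μ = E[X] = 3, a = 17.
Markov: P[X ≥ 17] ≤ μ/a = (3)/17 = 3/17.
Numerically: ≈ 0.176.
(Since a = 17 > μ = 3.000, the bound 3/17 is < 1 and informative.)

P[X ≥ 17] ≤ 3/17 ≈ 0.176.


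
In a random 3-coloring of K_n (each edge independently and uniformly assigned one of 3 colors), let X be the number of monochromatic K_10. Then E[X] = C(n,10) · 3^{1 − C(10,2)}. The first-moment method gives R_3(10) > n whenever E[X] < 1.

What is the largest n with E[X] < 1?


We need C(n, 10) · 3^{1 − 45} < 1, i.e. C(n, 10) < 3^{45 − 1} = 984770902183611232881.
Check values of n near the boundary:
  n = 567: C(567, 10) = 873787071273467749398; 873787071273467749398 < 984770902183611232881? YES
  n = 568: C(568, 10) = 889446337783744949208; 889446337783744949208 < 984770902183611232881? YES
  n = 569: C(569, 10) = 905357721286137524328; 905357721286137524328 < 984770902183611232881? YES
  n = 570: C(570, 10) = 921524823451961408691; 921524823451961408691 < 984770902183611232881? YES
  n = 571: C(571, 10) = 937951290893172842001; 937951290893172842001 < 984770902183611232881? YES
  n = 572: C(572, 10) = 954640815642161682606; 954640815642161682606 < 984770902183611232881? YES
  n = 573: C(573, 10) = 971597135635805762226; 971597135635805762226 < 984770902183611232881? YES
  n = 574: C(574, 10) = 988824035203816502691; 988824035203816502691 < 984770902183611232881? NO
  n = 575: C(575, 10) = 1006325345561406175305; 1006325345561406175305 < 984770902183611232881? NO
The largest n with C(n, 10) < 984770902183611232881 is n = 573 (where E[X] = 35985079097622435638/36472996377170786403 ≈ 0.9866225). Hence R_3(10) > 573, i.e. R_3(10) ≥ 574.

Largest n = 573; hence R_3(10) > 573.


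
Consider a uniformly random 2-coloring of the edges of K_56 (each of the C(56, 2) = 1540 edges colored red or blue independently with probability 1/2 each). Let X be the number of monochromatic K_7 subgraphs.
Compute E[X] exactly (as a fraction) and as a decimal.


Let X = Σ_S X_S over the C(56, 7) = 231917400 subsets S of size 7, where X_S = 1 if the K_7 on S is monochromatic.
For a fixed S, the K_7 on S has C(7, 2) = 21 edges. P[all 21 edges red] = (1/2)^21, and likewise for blue, so P[monochromatic] = 2·(1/2)^21 = 2^{1 − 21} = 1/1048576.
Summing: E[X] = C(56, 7) · 2^{1 − 21} = 231917400 · 1/1048576 = 28989675/131072.
Numerically: E[X] ≈ 221.17367.

E[X] = C(56,7)·2^(1−C(7,2)) = 28989675/131072 ≈ 221.17367.


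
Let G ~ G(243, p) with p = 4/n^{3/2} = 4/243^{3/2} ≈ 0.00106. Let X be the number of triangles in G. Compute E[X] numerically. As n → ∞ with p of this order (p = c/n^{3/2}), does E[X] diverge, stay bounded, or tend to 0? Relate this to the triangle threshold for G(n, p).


Number of potential triangles: C(243, 3) = 2362041.
Each occurs with probability p³ ≈ (0.00106)³ ≈ 1.17748e-09.
By linearity: E[X] = C(243, 3)·p³ ≈ 2362041 · 1.17748e-09 ≈ 0.003.
Since α = 3/2 > 1, p = c/n^{3/2} = o(1/n) is below the triangle threshold p ~ 1/n. Asymptotically E[X] ~ (c³/6)·n^{3(1−α)} = (4³/6)·n^{-1.5} → 0, so by Markov's inequality G has no triangles w.h.p.

E[X] ≈ 0.003; in regime p = Θ(1/n^{3/2}) E[X] tends to 0 (below the triangle threshold p ~ 1/n).


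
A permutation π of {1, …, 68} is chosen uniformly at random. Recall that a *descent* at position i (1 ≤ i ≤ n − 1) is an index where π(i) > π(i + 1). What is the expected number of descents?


Write X = Σ X_I over i = 1, …, 67, with X_I the indicator of one descent.
There are 67 indicators.
For each fixed i, the pair (π(i), π(i+1)) is a uniformly random ordered pair of distinct values from {1, …, 68}; by symmetry P[π(i) > π(i+1)] = 1/2.
By linearity: E[X] = 67 · (1/2) = (68 − 1) · (1/2) = 67/2 ≈ 33.500.

E[X] = 67/2 = 33.500.


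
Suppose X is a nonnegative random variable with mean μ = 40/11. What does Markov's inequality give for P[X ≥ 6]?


μ = E[X] = 40/11, a = 6.
Markov: P[X ≥ 6] ≤ μ/a = (40/11)/6 = 20/33.
Numerically: ≈ 0.606061.
(Since a = 6 > μ = 3.636364, the bound 20/33 is < 1 and informative.)

P[X ≥ 6] ≤ 20/33 ≈ 0.606061.


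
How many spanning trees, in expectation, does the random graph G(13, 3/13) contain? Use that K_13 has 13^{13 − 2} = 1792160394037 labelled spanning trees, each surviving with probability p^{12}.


K_13 has 13^{13 − 2} = 1792160394037 labelled spanning trees.
For each such spanning tree H, let X_H = 1 if all 12 edges of H are present in G. Then P[X_H = 1] = p^{12} = (3/13)^{12} = 531441/23298085122481.
Summing the indicators: E[X] = Σ_H E[X_H] = 1792160394037 · p^{12} = 1792160394037 · 531441/23298085122481 = 531441/13.
Numerically: E[X] ≈ 4.09e+04.

E[X] = 1792160394037 · (3/13)^{12} = 531441/13 ≈ 4.09e+04.


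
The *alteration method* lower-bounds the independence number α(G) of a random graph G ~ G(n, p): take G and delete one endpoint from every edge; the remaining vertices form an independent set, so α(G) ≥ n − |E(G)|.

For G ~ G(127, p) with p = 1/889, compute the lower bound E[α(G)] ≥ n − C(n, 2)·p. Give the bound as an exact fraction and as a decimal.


E[|E(G)|] = C(127, 2)·p = 8001 · (1/889) = 9.
E[α(G)] ≥ n − E[|E(G)|] = 127 − 9 = 118.
Numerically: ≈ 118.00000.
(This is only a lower bound; the true E[α(G)] may be larger.)

E[α(G)] ≥ 118 ≈ 118.00000.


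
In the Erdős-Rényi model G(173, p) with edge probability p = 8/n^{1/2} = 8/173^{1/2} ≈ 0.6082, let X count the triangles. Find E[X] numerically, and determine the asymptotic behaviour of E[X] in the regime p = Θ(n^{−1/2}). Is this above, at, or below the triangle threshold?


Number of potential triangles: C(173, 3) = 848046.
Each occurs with probability p³ ≈ (0.6082)³ ≈ 2.250095e-01.
By linearity: E[X] = C(173, 3)·p³ ≈ 848046 · 2.250095e-01 ≈ 190818.3852.
Since α = 1/2 < 1, p = c/n^{1/2} ≫ 1/n is above the triangle threshold p ~ 1/n. Asymptotically E[X] ~ (c³/6)·n^{3(1−α)} = (8³/6)·n^{1.5} → ∞; triangles are abundant w.h.p.

E[X] ≈ 190818.3852; in regime p = Θ(1/n^{1/2}) E[X] diverges (above the triangle threshold p ~ 1/n).


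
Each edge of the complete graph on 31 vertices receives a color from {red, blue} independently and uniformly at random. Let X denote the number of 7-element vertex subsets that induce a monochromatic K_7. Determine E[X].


Let X = Σ_S X_S over the C(31, 7) = 2629575 subsets S of size 7, where X_S = 1 if the K_7 on S is monochromatic.
For a fixed S, the K_7 on S has C(7, 2) = 21 edges. P[all 21 edges red] = (1/2)^21, and likewise for blue, so P[monochromatic] = 2·(1/2)^21 = 2^{1 − 21} = 1/1048576.
By linearity of expectation: E[X] = C(31, 7) · 2^{1 − 21} = 2629575 · 1/1048576 = 2629575/1048576.
Numerically: E[X] ≈ 2.507758.

E[X] = C(31,7)·2^(1−C(7,2)) = 2629575/1048576 ≈ 2.507758.


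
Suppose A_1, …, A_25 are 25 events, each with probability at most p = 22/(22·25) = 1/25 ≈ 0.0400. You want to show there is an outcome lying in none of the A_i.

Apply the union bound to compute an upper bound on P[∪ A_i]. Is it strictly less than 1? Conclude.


Union bound: P[∪_{i=1}^{25} A_i] ≤ Σ_i P[A_i] ≤ 25·p = 25·(1/25) = 1.
Numerically: 1 ≈ 1.0000.
Is 1 < 1? NO.
Since the bound 1 is ≥ 1, the union bound is uninformative here; it does NOT by itself certify existence.

25·p = 1 ≈ 1.0000; existence NOT certified by the union bound.


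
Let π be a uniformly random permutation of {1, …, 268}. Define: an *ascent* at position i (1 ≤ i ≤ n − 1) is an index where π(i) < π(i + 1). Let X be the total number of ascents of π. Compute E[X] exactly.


Write X = Σ X_I over i = 1, …, 267, with X_I the indicator of one ascent.
There are 267 indicators.
For each fixed i, the pair (π(i), π(i+1)) is a uniformly random ordered pair of distinct values from {1, …, 268}; by symmetry P[π(i) < π(i+1)] = 1/2.
By linearity: E[X] = 267 · (1/2) = (268 − 1) · (1/2) = 267/2 ≈ 133.50000.

E[X] = 267/2 = 133.50000.


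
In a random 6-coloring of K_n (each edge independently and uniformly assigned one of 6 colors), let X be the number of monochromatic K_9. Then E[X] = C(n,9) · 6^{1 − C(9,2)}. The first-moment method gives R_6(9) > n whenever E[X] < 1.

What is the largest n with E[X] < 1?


We need C(n, 9) · 6^{1 − 36} < 1, i.e. C(n, 9) < 6^{36 − 1} = 1719070799748422591028658176.
Check values of n near the boundary:
  n = 4404: C(4404, 9) = 1703375445537161676647015880; 1703375445537161676647015880 < 1719070799748422591028658176? YES
  n = 4405: C(4405, 9) = 1706862792900636302463627150; 1706862792900636302463627150 < 1719070799748422591028658176? YES
  n = 4406: C(4406, 9) = 1710356485221788389505285700; 1710356485221788389505285700 < 1719070799748422591028658176? YES
  n = 4407: C(4407, 9) = 1713856532599459170657070050; 1713856532599459170657070050 < 1719070799748422591028658176? YES
  n = 4408: C(4408, 9) = 1717362945146264156457459600; 1717362945146264156457459600 < 1719070799748422591028658176? YES
  n = 4409: C(4409, 9) = 1720875732988608787686577131; 1720875732988608787686577131 < 1719070799748422591028658176? NO
The largest n with C(n, 9) < 1719070799748422591028658176 is n = 4408 (where E[X] = 35778394690547169926197075/35813974994758803979763712 ≈ 0.9990). Hence R_6(9) > 4408, i.e. R_6(9) ≥ 4409.

Largest n = 4408; hence R_6(9) > 4408.


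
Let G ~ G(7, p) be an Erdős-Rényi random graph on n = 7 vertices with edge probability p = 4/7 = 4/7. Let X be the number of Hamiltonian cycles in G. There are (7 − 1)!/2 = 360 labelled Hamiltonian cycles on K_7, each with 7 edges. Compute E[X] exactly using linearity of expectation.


K_7 has (7 − 1)!/2 = 360 labelled Hamiltonian cycles.
For each such Hamiltonian cycle H, let X_H = 1 if all 7 edges of H are present in G. Then P[X_H = 1] = p^{7} = (4/7)^{7} = 16384/823543.
Summing the indicators: E[X] = Σ_H E[X_H] = 360 · p^{7} = 360 · 16384/823543 = 5898240/823543.
Numerically: E[X] ≈ 7.16.

E[X] = 360 · (4/7)^{7} = 5898240/823543 ≈ 7.16.


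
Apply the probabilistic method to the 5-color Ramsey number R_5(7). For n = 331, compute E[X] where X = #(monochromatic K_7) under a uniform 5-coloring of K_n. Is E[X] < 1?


E[X] = C(331, 7) · 5^{1 − 21} = 81027017349850 · 5^{−20} = 81027017349850/95367431640625.
As a reduced fraction: E[X] = 3241080693994/3814697265625 ≈ 0.849630.
Is E[X] < 1? YES.
Since E[X] < 1, there exists a 5-coloring of K_{331} with no monochromatic K_7; hence R_5(7) > 331.

E[X] = 3241080693994/3814697265625 ≈ 0.849630; E[X] < 1, so R_5(7) > 331.


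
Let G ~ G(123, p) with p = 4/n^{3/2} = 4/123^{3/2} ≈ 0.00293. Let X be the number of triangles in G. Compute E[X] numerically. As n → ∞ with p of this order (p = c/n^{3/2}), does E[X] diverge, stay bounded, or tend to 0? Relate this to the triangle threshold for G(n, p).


Number of potential triangles: C(123, 3) = 302621.
Each occurs with probability p³ ≈ (0.00293)³ ≈ 2.52120e-08.
By linearity: E[X] = C(123, 3)·p³ ≈ 302621 · 2.52120e-08 ≈ 0.008.
Since α = 3/2 > 1, p = c/n^{3/2} = o(1/n) is below the triangle threshold p ~ 1/n. Asymptotically E[X] ~ (c³/6)·n^{3(1−α)} = (4³/6)·n^{-1.5} → 0, so by Markov's inequality G has no triangles w.h.p.

E[X] ≈ 0.008; in regime p = Θ(1/n^{3/2}) E[X] tends to 0 (below the triangle threshold p ~ 1/n).


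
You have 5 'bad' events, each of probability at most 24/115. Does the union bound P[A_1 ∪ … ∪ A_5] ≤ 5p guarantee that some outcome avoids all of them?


Union bound: P[∪_{i=1}^{5} A_i] ≤ Σ_i P[A_i] ≤ 5·p = 5·(24/115) = 24/23.
Numerically: 24/23 ≈ 1.043478.
Is 24/23 < 1? NO.
Since the bound 24/23 is ≥ 1, the union bound is uninformative here; it does NOT by itself certify existence.

5·p = 24/23 ≈ 1.043478; existence NOT certified by the union bound.


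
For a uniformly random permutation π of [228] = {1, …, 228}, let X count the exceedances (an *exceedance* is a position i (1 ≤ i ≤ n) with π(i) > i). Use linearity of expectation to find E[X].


Write X = Σ_{i=1}^{228} X_i, where X_i = 1_{π(i) > i}.
For each fixed i, π(i) is uniform over {1, …, 228} (marginal of a uniform permutation), so P[π(i) > i] = (n − i)/n. Summing: Σ_{i=1}^{228} (n − i)/n = (0 + 1 + … + 227)/228 = 228(228 − 1)/(2·228) = (228 − 1)/2.
Hence E[X] = Σ_{i=1}^{228} (228 − i)/228 = 227/2 ≈ 113.5000.

E[X] = 227/2 = 113.5000.


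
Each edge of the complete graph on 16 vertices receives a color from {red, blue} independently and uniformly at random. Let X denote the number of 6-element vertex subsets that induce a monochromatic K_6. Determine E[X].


Let X = Σ_S X_S over the C(16, 6) = 8008 subsets S of size 6, where X_S = 1 if the K_6 on S is monochromatic.
For a fixed S, the K_6 on S has C(6, 2) = 15 edges. P[all 15 edges red] = (1/2)^15, and likewise for blue, so P[monochromatic] = 2·(1/2)^15 = 2^{1 − 15} = 1/16384.
Summing: E[X] = C(16, 6) · 2^{1 − 15} = 8008 · 1/16384 = 1001/2048.
Numerically: E[X] ≈ 0.48877.

E[X] = C(16,6)·2^(1−C(6,2)) = 1001/2048 ≈ 0.48877.


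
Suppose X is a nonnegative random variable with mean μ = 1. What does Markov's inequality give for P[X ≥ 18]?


μ = E[X] = 1, a = 18.
Markov: P[X ≥ 18] ≤ μ/a = (1)/18 = 1/18.
Numerically: ≈ 0.05556.
(Since a = 18 > μ = 1.00000, the bound 1/18 is < 1 and informative.)

P[X ≥ 18] ≤ 1/18 ≈ 0.05556.


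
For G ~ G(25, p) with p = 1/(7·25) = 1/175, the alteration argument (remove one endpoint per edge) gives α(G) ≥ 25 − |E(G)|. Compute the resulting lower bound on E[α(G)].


E[|E(G)|] = C(25, 2)·p = 300 · (1/175) = 12/7.
E[α(G)] ≥ n − E[|E(G)|] = 25 − 12/7 = 163/7.
Numerically: ≈ 23.286.
(This is only a lower bound; the true E[α(G)] may be larger.)

E[α(G)] ≥ 163/7 ≈ 23.286.


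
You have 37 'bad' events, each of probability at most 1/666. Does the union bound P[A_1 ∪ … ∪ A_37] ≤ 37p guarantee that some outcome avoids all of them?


Union bound: P[∪_{i=1}^{37} A_i] ≤ Σ_i P[A_i] ≤ 37·p = 37·(1/666) = 1/18.
Numerically: 1/18 ≈ 0.0556.
Is 1/18 < 1? YES.
Since P[∪ A_i] ≤ 1/18 < 1, the complement has P[∩ A_i^c] ≥ 1 − 1/18 = 17/18 > 0, so some outcome avoids every A_i.

37·p = 1/18 ≈ 0.0556; existence CERTIFIED by the union bound.


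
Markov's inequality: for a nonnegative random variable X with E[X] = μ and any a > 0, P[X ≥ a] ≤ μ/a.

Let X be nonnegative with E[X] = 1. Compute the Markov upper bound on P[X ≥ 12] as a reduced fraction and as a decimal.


μ = E[X] = 1, a = 12.
Markov: P[X ≥ 12] ≤ μ/a = (1)/12 = 1/12.
Numerically: ≈ 0.08333.
(Since a = 12 > μ = 1.00000, the bound 1/12 is < 1 and informative.)

P[X ≥ 12] ≤ 1/12 ≈ 0.08333.


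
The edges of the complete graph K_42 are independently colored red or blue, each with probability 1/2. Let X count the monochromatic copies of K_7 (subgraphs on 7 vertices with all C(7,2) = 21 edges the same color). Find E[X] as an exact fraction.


Let X = Σ_S X_S over the C(42, 7) = 26978328 subsets S of size 7, where X_S = 1 if the K_7 on S is monochromatic.
For a fixed S, the K_7 on S has C(7, 2) = 21 edges. P[all 21 edges red] = (1/2)^21, and likewise for blue, so P[monochromatic] = 2·(1/2)^21 = 2^{1 − 21} = 1/1048576.
By linearity: E[X] = C(42, 7) · 2^{1 − 21} = 26978328 · 1/1048576 = 3372291/131072.
Numerically: E[X] ≈ 25.728539.

E[X] = C(42,7)·2^(1−C(7,2)) = 3372291/131072 ≈ 25.728539.


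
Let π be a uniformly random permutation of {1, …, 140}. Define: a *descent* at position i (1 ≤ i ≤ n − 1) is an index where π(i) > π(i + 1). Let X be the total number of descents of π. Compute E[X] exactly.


Write X = Σ X_I over i = 1, …, 139, with X_I the indicator of one descent.
There are 139 indicators.
For each fixed i, the pair (π(i), π(i+1)) is a uniformly random ordered pair of distinct values from {1, …, 140}; by symmetry P[π(i) > π(i+1)] = 1/2.
By linearity: E[X] = 139 · (1/2) = (140 − 1) · (1/2) = 139/2 ≈ 69.5000.

E[X] = 139/2 = 69.5000.


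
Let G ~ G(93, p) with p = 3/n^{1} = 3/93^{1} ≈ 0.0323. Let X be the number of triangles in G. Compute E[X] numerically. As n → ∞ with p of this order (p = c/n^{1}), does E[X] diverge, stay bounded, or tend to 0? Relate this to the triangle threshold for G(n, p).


Number of potential triangles: C(93, 3) = 129766.
Each occurs with probability p³ ≈ (0.0323)³ ≈ 3.35672e-05.
By linearity: E[X] = C(93, 3)·p³ ≈ 129766 · 3.35672e-05 ≈ 4.356.
Here α = 1, so p = 3/n is exactly at the triangle threshold p ~ 1/n. Asymptotically E[X] → c³/6 = 3³/6 = 9/2 ≈ 4.500, a bounded constant. In this regime the triangle count is asymptotically Poisson(c³/6).

E[X] ≈ 4.356; in regime p = Θ(1/n^{1}) E[X] stays bounded (at the triangle threshold p ~ 1/n).


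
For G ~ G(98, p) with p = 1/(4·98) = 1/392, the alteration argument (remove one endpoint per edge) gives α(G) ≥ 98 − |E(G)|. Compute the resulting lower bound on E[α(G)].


E[|E(G)|] = C(98, 2)·p = 4753 · (1/392) = 97/8.
E[α(G)] ≥ n − E[|E(G)|] = 98 − 97/8 = 687/8.
Numerically: ≈ 85.875000.
(This is only a lower bound; the true E[α(G)] may be larger.)

E[α(G)] ≥ 687/8 ≈ 85.875000.


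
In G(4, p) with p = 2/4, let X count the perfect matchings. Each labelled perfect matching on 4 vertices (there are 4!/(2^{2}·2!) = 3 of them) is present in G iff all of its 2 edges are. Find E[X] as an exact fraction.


K_4 has 4!/(2^{2}·2!) = 3 labelled perfect matchings.
For each such perfect matching H, let X_H = 1 if all 2 edges of H are present in G. Then P[X_H = 1] = p^{2} = (1/2)^{2} = 1/4.
By linearity: E[X] = Σ_H E[X_H] = 3 · p^{2} = 3 · 1/4 = 3/4.
Numerically: E[X] ≈ 0.75.

E[X] = 3 · (1/2)^{2} = 3/4 ≈ 0.75.


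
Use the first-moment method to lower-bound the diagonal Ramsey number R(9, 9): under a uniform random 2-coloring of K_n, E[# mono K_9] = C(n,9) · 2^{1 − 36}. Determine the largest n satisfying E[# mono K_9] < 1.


We need C(n, 9) · 2^{1 − 36} < 1, i.e. C(n, 9) < 2^{36 − 1} = 34359738368.
Check values of n near the boundary:
  n = 63: C(63, 9) = 23667689815; 23667689815 < 34359738368? YES
  n = 64: C(64, 9) = 27540584512; 27540584512 < 34359738368? YES
  n = 65: C(65, 9) = 31966749880; 31966749880 < 34359738368? YES
  n = 66: C(66, 9) = 37014131440; 37014131440 < 34359738368? NO
  n = 67: C(67, 9) = 42757703560; 42757703560 < 34359738368? NO
  n = 68: C(68, 9) = 49280065120; 49280065120 < 34359738368? NO
The largest n with C(n, 9) < 34359738368 is n = 65 (where E[X] = 3995843735/4294967296 ≈ 0.930). Hence R(9, 9) > 65, i.e. R(9, 9) ≥ 66.

Largest n = 65; hence R(9, 9) > 65.


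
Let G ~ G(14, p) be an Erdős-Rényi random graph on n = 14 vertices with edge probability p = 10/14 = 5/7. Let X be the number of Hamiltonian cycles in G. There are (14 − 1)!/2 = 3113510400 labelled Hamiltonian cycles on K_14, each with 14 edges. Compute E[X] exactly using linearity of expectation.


K_14 has (14 − 1)!/2 = 3113510400 labelled Hamiltonian cycles.
For each such Hamiltonian cycle H, let X_H = 1 if all 14 edges of H are present in G. Then P[X_H = 1] = p^{14} = (5/7)^{14} = 6103515625/678223072849.
By linearity: E[X] = Σ_H E[X_H] = 3113510400 · p^{14} = 3113510400 · 6103515625/678223072849 = 2714765625000000000/96889010407.
Numerically: E[X] ≈ 2.8019e+07.

E[X] = 3113510400 · (5/7)^{14} = 2714765625000000000/96889010407 ≈ 2.8019e+07.


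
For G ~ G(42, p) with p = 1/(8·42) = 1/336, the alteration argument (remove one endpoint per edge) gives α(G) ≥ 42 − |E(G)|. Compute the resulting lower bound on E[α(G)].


E[|E(G)|] = C(42, 2)·p = 861 · (1/336) = 41/16.
E[α(G)] ≥ n − E[|E(G)|] = 42 − 41/16 = 631/16.
Numerically: ≈ 39.438.
(This is only a lower bound; the true E[α(G)] may be larger.)

E[α(G)] ≥ 631/16 ≈ 39.438.


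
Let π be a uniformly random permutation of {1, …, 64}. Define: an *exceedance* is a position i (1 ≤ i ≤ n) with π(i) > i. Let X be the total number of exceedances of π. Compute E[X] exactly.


Write X = Σ_{i=1}^{64} X_i, where X_i = 1_{π(i) > i}.
For each fixed i, π(i) is uniform over {1, …, 64} (marginal of a uniform permutation), so P[π(i) > i] = (n − i)/n. Summing: Σ_{i=1}^{64} (n − i)/n = (0 + 1 + … + 63)/64 = 64(64 − 1)/(2·64) = (64 − 1)/2.
Hence E[X] = Σ_{i=1}^{64} (64 − i)/64 = 63/2 ≈ 31.500000.

E[X] = 63/2 = 31.500000.


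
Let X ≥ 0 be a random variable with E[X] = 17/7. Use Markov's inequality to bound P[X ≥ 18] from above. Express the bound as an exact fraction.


μ = E[X] = 17/7, a = 18.
Markov: P[X ≥ 18] ≤ μ/a = (17/7)/18 = 17/126.
Numerically: ≈ 0.135.
(Since a = 18 > μ = 2.429, the bound 17/126 is < 1 and informative.)

P[X ≥ 18] ≤ 17/126 ≈ 0.135.


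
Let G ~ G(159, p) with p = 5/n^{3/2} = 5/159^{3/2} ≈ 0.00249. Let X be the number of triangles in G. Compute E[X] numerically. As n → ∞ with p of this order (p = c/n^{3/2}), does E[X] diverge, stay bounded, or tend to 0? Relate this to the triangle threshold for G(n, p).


Number of potential triangles: C(159, 3) = 657359.
Each occurs with probability p³ ≈ (0.00249)³ ≈ 1.55104e-08.
By linearity: E[X] = C(159, 3)·p³ ≈ 657359 · 1.55104e-08 ≈ 0.010.
Since α = 3/2 > 1, p = c/n^{3/2} = o(1/n) is below the triangle threshold p ~ 1/n. Asymptotically E[X] ~ (c³/6)·n^{3(1−α)} = (5³/6)·n^{-1.5} → 0, so by Markov's inequality G has no triangles w.h.p.

E[X] ≈ 0.010; in regime p = Θ(1/n^{3/2}) E[X] tends to 0 (below the triangle threshold p ~ 1/n).


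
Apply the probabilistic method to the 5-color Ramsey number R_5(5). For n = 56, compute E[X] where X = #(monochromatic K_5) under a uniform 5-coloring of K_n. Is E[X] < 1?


E[X] = C(56, 5) · 5^{1 − 10} = 3819816 · 5^{−9} = 3819816/1953125.
As a reduced fraction: E[X] = 3819816/1953125 ≈ 1.956.
Is E[X] < 1? NO.
Since E[X] ≥ 1, the first-moment bound is inconclusive at n = 56; it does NOT by itself certify R_5(5) > 56.

E[X] = 3819816/1953125 ≈ 1.956; E[X] ≥ 1; first-moment method inconclusive here.


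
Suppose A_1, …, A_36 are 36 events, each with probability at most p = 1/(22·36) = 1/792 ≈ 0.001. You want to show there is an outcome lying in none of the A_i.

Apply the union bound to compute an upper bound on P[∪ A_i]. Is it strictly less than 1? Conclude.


Union bound: P[∪_{i=1}^{36} A_i] ≤ Σ_i P[A_i] ≤ 36·p = 36·(1/792) = 1/22.
Numerically: 1/22 ≈ 0.045.
Is 1/22 < 1? YES.
Since P[∪ A_i] ≤ 1/22 < 1, the complement has P[∩ A_i^c] ≥ 1 − 1/22 = 21/22 > 0, so some outcome avoids every A_i.

36·p = 1/22 ≈ 0.045; existence CERTIFIED by the union bound.


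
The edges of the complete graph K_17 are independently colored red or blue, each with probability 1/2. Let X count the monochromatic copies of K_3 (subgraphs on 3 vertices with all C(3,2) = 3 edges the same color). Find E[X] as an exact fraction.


Let X = Σ_S X_S over the C(17, 3) = 680 subsets S of size 3, where X_S = 1 if the K_3 on S is monochromatic.
For a fixed S, the K_3 on S has C(3, 2) = 3 edges. P[all 3 edges red] = (1/2)^3, and likewise for blue, so P[monochromatic] = 2·(1/2)^3 = 2^{1 − 3} = 1/4.
Summing: E[X] = C(17, 3) · 2^{1 − 3} = 680 · 1/4 = 170.
Numerically: E[X] ≈ 170.000000.

E[X] = C(17,3)·2^(1−C(3,2)) = 170 ≈ 170.000000.


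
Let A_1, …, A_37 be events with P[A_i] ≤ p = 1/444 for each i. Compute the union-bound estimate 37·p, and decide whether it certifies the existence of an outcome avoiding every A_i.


Union bound: P[∪_{i=1}^{37} A_i] ≤ Σ_i P[A_i] ≤ 37·p = 37·(1/444) = 1/12.
Numerically: 1/12 ≈ 0.08333.
Is 1/12 < 1? YES.
Since P[∪ A_i] ≤ 1/12 < 1, the complement has P[∩ A_i^c] ≥ 1 − 1/12 = 11/12 > 0, so some outcome avoids every A_i.

37·p = 1/12 ≈ 0.08333; existence CERTIFIED by the union bound.


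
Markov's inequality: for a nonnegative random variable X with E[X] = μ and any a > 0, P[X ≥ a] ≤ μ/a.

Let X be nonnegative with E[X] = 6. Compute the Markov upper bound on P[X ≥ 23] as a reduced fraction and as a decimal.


μ = E[X] = 6, a = 23.
Markov: P[X ≥ 23] ≤ μ/a = (6)/23 = 6/23.
Numerically: ≈ 0.261.
(Since a = 23 > μ = 6.000, the bound 6/23 is < 1 and informative.)

P[X ≥ 23] ≤ 6/23 ≈ 0.261.


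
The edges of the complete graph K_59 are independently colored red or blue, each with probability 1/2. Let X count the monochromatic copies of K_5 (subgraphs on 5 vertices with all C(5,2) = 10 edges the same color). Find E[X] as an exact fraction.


Let X = Σ_S X_S over the C(59, 5) = 5006386 subsets S of size 5, where X_S = 1 if the K_5 on S is monochromatic.
For a fixed S, the K_5 on S has C(5, 2) = 10 edges. P[all 10 edges red] = (1/2)^10, and likewise for blue, so P[monochromatic] = 2·(1/2)^10 = 2^{1 − 10} = 1/512.
By linearity of expectation: E[X] = C(59, 5) · 2^{1 − 10} = 5006386 · 1/512 = 2503193/256.
Numerically: E[X] ≈ 9778.0977.

E[X] = C(59,5)·2^(1−C(5,2)) = 2503193/256 ≈ 9778.0977.


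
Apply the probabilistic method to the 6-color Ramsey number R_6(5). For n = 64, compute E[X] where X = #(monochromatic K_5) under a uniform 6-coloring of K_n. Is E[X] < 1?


E[X] = C(64, 5) · 6^{1 − 10} = 7624512 · 6^{−9} = 7624512/10077696.
As a reduced fraction: E[X] = 13237/17496 ≈ 0.7566.
Is E[X] < 1? YES.
Since E[X] < 1, there exists a 6-coloring of K_{64} with no monochromatic K_5; hence R_6(5) > 64.

E[X] = 13237/17496 ≈ 0.7566; E[X] < 1, so R_6(5) > 64.


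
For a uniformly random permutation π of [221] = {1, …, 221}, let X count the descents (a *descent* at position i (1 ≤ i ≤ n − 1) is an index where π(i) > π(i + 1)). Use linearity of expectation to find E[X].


Write X = Σ X_I over i = 1, …, 220, with X_I the indicator of one descent.
There are 220 indicators.
For each fixed i, the pair (π(i), π(i+1)) is a uniformly random ordered pair of distinct values from {1, …, 221}; by symmetry P[π(i) > π(i+1)] = 1/2.
By linearity: E[X] = 220 · (1/2) = (221 − 1) · (1/2) = 110 ≈ 110.000.

E[X] = 110 = 110.000.


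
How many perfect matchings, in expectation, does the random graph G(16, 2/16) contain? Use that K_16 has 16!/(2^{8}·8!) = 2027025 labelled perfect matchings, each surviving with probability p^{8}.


K_16 has 16!/(2^{8}·8!) = 2027025 labelled perfect matchings.
For each such perfect matching H, let X_H = 1 if all 8 edges of H are present in G. Then P[X_H = 1] = p^{8} = (1/8)^{8} = 1/16777216.
By linearity of expectation: E[X] = Σ_H E[X_H] = 2027025 · p^{8} = 2027025 · 1/16777216 = 2027025/16777216.
Numerically: E[X] ≈ 0.121.

E[X] = 2027025 · (1/8)^{8} = 2027025/16777216 ≈ 0.121.


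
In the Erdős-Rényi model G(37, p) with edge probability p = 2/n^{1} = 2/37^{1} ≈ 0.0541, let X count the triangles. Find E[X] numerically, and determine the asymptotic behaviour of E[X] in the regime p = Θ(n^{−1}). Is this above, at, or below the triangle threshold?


Number of potential triangles: C(37, 3) = 7770.
Each occurs with probability p³ ≈ (0.0541)³ ≈ 1.57937e-04.
By linearity: E[X] = C(37, 3)·p³ ≈ 7770 · 1.57937e-04 ≈ 1.227.
Here α = 1, so p = 2/n is exactly at the triangle threshold p ~ 1/n. Asymptotically E[X] → c³/6 = 2³/6 = 4/3 ≈ 1.333, a bounded constant. In this regime the triangle count is asymptotically Poisson(c³/6).

E[X] ≈ 1.227; in regime p = Θ(1/n^{1}) E[X] stays bounded (at the triangle threshold p ~ 1/n).


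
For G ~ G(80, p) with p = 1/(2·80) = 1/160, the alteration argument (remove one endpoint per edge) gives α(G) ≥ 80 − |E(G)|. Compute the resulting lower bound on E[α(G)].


E[|E(G)|] = C(80, 2)·p = 3160 · (1/160) = 79/4.
E[α(G)] ≥ n − E[|E(G)|] = 80 − 79/4 = 241/4.
Numerically: ≈ 60.25000.
(This is only a lower bound; the true E[α(G)] may be larger.)

E[α(G)] ≥ 241/4 ≈ 60.25000.


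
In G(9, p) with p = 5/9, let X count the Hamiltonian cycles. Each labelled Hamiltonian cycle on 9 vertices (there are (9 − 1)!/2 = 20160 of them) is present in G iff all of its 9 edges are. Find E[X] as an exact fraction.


K_9 has (9 − 1)!/2 = 20160 labelled Hamiltonian cycles.
For each such Hamiltonian cycle H, let X_H = 1 if all 9 edges of H are present in G. Then P[X_H = 1] = p^{9} = (5/9)^{9} = 1953125/387420489.
By linearity: E[X] = Σ_H E[X_H] = 20160 · p^{9} = 20160 · 1953125/387420489 = 4375000000/43046721.
Numerically: E[X] ≈ 102.

E[X] = 20160 · (5/9)^{9} = 4375000000/43046721 ≈ 102.


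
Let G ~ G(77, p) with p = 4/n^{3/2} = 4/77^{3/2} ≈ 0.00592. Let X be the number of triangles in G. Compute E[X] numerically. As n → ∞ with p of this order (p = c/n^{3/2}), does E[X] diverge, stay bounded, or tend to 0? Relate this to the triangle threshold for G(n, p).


Number of potential triangles: C(77, 3) = 73150.
Each occurs with probability p³ ≈ (0.00592)³ ≈ 2.074778e-07.
By linearity: E[X] = C(77, 3)·p³ ≈ 73150 · 2.074778e-07 ≈ 0.0152.
Since α = 3/2 > 1, p = c/n^{3/2} = o(1/n) is below the triangle threshold p ~ 1/n. Asymptotically E[X] ~ (c³/6)·n^{3(1−α)} = (4³/6)·n^{-1.5} → 0, so by Markov's inequality G has no triangles w.h.p.

E[X] ≈ 0.0152; in regime p = Θ(1/n^{3/2}) E[X] tends to 0 (below the triangle threshold p ~ 1/n).


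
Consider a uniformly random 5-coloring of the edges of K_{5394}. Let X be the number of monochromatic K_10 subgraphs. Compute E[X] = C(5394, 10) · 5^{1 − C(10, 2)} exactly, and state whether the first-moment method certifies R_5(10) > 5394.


E[X] = C(5394, 10) · 5^{1 − 45} = 5697982524930156243149785372878 · 5^{−44} = 5697982524930156243149785372878/5684341886080801486968994140625.
As a reduced fraction: E[X] = 5697982524930156243149785372878/5684341886080801486968994140625 ≈ 1.002400.
Is E[X] < 1? NO.
Since E[X] ≥ 1, the first-moment bound is inconclusive at n = 5394; it does NOT by itself certify R_5(10) > 5394.

E[X] = 5697982524930156243149785372878/5684341886080801486968994140625 ≈ 1.002400; E[X] ≥ 1; first-moment method inconclusive here.


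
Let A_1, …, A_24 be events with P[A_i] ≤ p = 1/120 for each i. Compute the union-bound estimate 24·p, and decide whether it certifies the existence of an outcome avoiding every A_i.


Union bound: P[∪_{i=1}^{24} A_i] ≤ Σ_i P[A_i] ≤ 24·p = 24·(1/120) = 1/5.
Numerically: 1/5 ≈ 0.200.
Is 1/5 < 1? YES.
Since P[∪ A_i] ≤ 1/5 < 1, the complement has P[∩ A_i^c] ≥ 1 − 1/5 = 4/5 > 0, so some outcome avoids every A_i.

24·p = 1/5 ≈ 0.200; existence CERTIFIED by the union bound.


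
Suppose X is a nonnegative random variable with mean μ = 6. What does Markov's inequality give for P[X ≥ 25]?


μ = E[X] = 6, a = 25.
Markov: P[X ≥ 25] ≤ μ/a = (6)/25 = 6/25.
Numerically: ≈ 0.24000.
(Since a = 25 > μ = 6.00000, the bound 6/25 is < 1 and informative.)

P[X ≥ 25] ≤ 6/25 ≈ 0.24000.


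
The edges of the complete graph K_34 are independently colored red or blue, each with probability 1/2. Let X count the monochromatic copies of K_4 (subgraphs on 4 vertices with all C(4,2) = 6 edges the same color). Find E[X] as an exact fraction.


Let X = Σ_S X_S over the C(34, 4) = 46376 subsets S of size 4, where X_S = 1 if the K_4 on S is monochromatic.
For a fixed S, the K_4 on S has C(4, 2) = 6 edges. P[all 6 edges red] = (1/2)^6, and likewise for blue, so P[monochromatic] = 2·(1/2)^6 = 2^{1 − 6} = 1/32.
By linearity of expectation: E[X] = C(34, 4) · 2^{1 − 6} = 46376 · 1/32 = 5797/4.
Numerically: E[X] ≈ 1449.2500.

E[X] = C(34,4)·2^(1−C(4,2)) = 5797/4 ≈ 1449.2500.


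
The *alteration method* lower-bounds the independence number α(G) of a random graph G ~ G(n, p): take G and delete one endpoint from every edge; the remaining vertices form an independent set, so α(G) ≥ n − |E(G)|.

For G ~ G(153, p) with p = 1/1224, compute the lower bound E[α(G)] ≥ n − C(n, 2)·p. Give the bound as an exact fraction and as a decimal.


E[|E(G)|] = C(153, 2)·p = 11628 · (1/1224) = 19/2.
E[α(G)] ≥ n − E[|E(G)|] = 153 − 19/2 = 287/2.
Numerically: ≈ 143.500.
(This is only a lower bound; the true E[α(G)] may be larger.)

E[α(G)] ≥ 287/2 ≈ 143.500.


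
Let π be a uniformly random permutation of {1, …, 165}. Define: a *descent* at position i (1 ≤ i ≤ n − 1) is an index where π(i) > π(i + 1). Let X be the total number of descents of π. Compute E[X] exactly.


Write X = Σ X_I over i = 1, …, 164, with X_I the indicator of one descent.
There are 164 indicators.
For each fixed i, the pair (π(i), π(i+1)) is a uniformly random ordered pair of distinct values from {1, …, 165}; by symmetry P[π(i) > π(i+1)] = 1/2.
By linearity: E[X] = 164 · (1/2) = (165 − 1) · (1/2) = 82 ≈ 82.0000.

E[X] = 82 = 82.0000.


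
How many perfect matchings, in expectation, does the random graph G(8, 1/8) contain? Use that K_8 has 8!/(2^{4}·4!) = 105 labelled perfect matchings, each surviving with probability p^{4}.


K_8 has 8!/(2^{4}·4!) = 105 labelled perfect matchings.
For each such perfect matching H, let X_H = 1 if all 4 edges of H are present in G. Then P[X_H = 1] = p^{4} = (1/8)^{4} = 1/4096.
By linearity: E[X] = Σ_H E[X_H] = 105 · p^{4} = 105 · 1/4096 = 105/4096.
Numerically: E[X] ≈ 0.025635.

E[X] = 105 · (1/8)^{4} = 105/4096 ≈ 0.025635.


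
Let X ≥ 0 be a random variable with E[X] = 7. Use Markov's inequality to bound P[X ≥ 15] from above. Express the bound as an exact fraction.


μ = E[X] = 7, a = 15.
Markov: P[X ≥ 15] ≤ μ/a = (7)/15 = 7/15.
Numerically: ≈ 0.4667.
(Since a = 15 > μ = 7.0000, the bound 7/15 is < 1 and informative.)

P[X ≥ 15] ≤ 7/15 ≈ 0.4667.


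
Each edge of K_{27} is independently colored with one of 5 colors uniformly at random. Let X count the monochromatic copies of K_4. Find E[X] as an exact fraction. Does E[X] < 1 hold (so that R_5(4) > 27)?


E[X] = C(27, 4) · 5^{1 − 6} = 17550 · 5^{−5} = 17550/3125.
As a reduced fraction: E[X] = 702/125 ≈ 5.616000.
Is E[X] < 1? NO.
Since E[X] ≥ 1, the first-moment bound is inconclusive at n = 27; it does NOT by itself certify R_5(4) > 27.

E[X] = 702/125 ≈ 5.616000; E[X] ≥ 1; first-moment method inconclusive here.


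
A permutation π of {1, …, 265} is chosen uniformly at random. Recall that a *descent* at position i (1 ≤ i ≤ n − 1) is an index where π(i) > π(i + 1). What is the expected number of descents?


Write X = Σ X_I over i = 1, …, 264, with X_I the indicator of one descent.
There are 264 indicators.
For each fixed i, the pair (π(i), π(i+1)) is a uniformly random ordered pair of distinct values from {1, …, 265}; by symmetry P[π(i) > π(i+1)] = 1/2.
By linearity: E[X] = 264 · (1/2) = (265 − 1) · (1/2) = 132 ≈ 132.000.

E[X] = 132 = 132.000.


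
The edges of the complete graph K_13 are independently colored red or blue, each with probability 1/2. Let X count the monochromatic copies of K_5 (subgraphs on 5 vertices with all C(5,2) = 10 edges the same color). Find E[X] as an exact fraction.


Let X = Σ_S X_S over the C(13, 5) = 1287 subsets S of size 5, where X_S = 1 if the K_5 on S is monochromatic.
For a fixed S, the K_5 on S has C(5, 2) = 10 edges. P[all 10 edges red] = (1/2)^10, and likewise for blue, so P[monochromatic] = 2·(1/2)^10 = 2^{1 − 10} = 1/512.
By linearity: E[X] = C(13, 5) · 2^{1 − 10} = 1287 · 1/512 = 1287/512.
Numerically: E[X] ≈ 2.513672.

E[X] = C(13,5)·2^(1−C(5,2)) = 1287/512 ≈ 2.513672.


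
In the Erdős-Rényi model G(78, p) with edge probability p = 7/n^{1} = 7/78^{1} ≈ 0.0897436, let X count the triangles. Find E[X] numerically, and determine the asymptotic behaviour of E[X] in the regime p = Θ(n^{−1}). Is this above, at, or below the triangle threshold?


Number of potential triangles: C(78, 3) = 76076.
Each occurs with probability p³ ≈ (0.0897436)³ ≈ 7.22786965e-04.
By linearity: E[X] = C(78, 3)·p³ ≈ 76076 · 7.22786965e-04 ≈ 54.986741.
Here α = 1, so p = 7/n is exactly at the triangle threshold p ~ 1/n. Asymptotically E[X] → c³/6 = 7³/6 = 343/6 ≈ 57.166667, a bounded constant. In this regime the triangle count is asymptotically Poisson(c³/6).

E[X] ≈ 54.986741; in regime p = Θ(1/n^{1}) E[X] stays bounded (at the triangle threshold p ~ 1/n).


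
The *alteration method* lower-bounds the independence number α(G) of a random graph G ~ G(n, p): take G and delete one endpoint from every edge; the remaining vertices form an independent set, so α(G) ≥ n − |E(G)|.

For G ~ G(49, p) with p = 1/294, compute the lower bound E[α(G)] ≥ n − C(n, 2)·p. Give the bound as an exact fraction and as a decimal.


E[|E(G)|] = C(49, 2)·p = 1176 · (1/294) = 4.
E[α(G)] ≥ n − E[|E(G)|] = 49 − 4 = 45.
Numerically: ≈ 45.000000.
(This is only a lower bound; the true E[α(G)] may be larger.)

E[α(G)] ≥ 45 ≈ 45.000000.


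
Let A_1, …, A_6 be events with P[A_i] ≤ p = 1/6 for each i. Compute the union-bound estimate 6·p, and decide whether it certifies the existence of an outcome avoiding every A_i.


Union bound: P[∪_{i=1}^{6} A_i] ≤ Σ_i P[A_i] ≤ 6·p = 6·(1/6) = 1.
Numerically: 1 ≈ 1.0000.
Is 1 < 1? NO.
Since the bound 1 is ≥ 1, the union bound is uninformative here; it does NOT by itself certify existence.

6·p = 1 ≈ 1.0000; existence NOT certified by the union bound.


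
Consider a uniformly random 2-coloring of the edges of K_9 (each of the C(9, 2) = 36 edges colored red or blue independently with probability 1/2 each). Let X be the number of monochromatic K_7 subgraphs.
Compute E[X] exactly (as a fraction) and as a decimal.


Let X = Σ_S X_S over the C(9, 7) = 36 subsets S of size 7, where X_S = 1 if the K_7 on S is monochromatic.
For a fixed S, the K_7 on S has C(7, 2) = 21 edges. P[all 21 edges red] = (1/2)^21, and likewise for blue, so P[monochromatic] = 2·(1/2)^21 = 2^{1 − 21} = 1/1048576.
By linearity: E[X] = C(9, 7) · 2^{1 − 21} = 36 · 1/1048576 = 9/262144.
Numerically: E[X] ≈ 0.00003.

E[X] = C(9,7)·2^(1−C(7,2)) = 9/262144 ≈ 0.00003.


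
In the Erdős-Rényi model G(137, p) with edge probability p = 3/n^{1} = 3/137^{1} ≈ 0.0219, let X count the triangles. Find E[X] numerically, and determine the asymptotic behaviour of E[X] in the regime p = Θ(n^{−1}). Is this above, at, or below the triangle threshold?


Number of potential triangles: C(137, 3) = 419220.
Each occurs with probability p³ ≈ (0.0219)³ ≈ 1.050031e-05.
By linearity: E[X] = C(137, 3)·p³ ≈ 419220 · 1.050031e-05 ≈ 4.4019.
Here α = 1, so p = 3/n is exactly at the triangle threshold p ~ 1/n. Asymptotically E[X] → c³/6 = 3³/6 = 9/2 ≈ 4.5000, a bounded constant. In this regime the triangle count is asymptotically Poisson(c³/6).

E[X] ≈ 4.4019; in regime p = Θ(1/n^{1}) E[X] stays bounded (at the triangle threshold p ~ 1/n).
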